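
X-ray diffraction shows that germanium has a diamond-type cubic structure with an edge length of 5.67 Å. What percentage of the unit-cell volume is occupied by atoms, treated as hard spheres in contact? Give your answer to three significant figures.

34.0%

In a diamond cubic lattice nearest neighbors lie along the body diagonal with √3·a = 8r, so r = 0.2165a = 1.228 Å.
Packing fraction = Z·(4/3)πr³ / a³ = 8 × (4/3)π × (1.228)³ / (5.67)³ = 0.3401 = 34.0%.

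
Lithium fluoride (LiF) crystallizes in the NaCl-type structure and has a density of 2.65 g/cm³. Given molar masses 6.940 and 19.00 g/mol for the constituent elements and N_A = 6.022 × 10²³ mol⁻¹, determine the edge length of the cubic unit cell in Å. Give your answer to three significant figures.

M(LiF) = 25.94 g/mol; Z = 4 formula units per cell.
a³ = Z·M/(N_A·ρ) = 4 × 25.94 / (6.022 × 10²³ × 2.65) = 6.502 × 10^-23 cm³, so a = 4.021 × 10^-8 cm = 4.02 Å.

4.02 Å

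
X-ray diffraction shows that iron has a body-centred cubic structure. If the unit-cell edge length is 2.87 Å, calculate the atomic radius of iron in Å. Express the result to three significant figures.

1.24 Å

In a BCC lattice, atoms touch along the body diagonal, so √3·a = 4r.
r = √3·a/4 = 1.7321 × 2.87 / 4 = 1.24 Å.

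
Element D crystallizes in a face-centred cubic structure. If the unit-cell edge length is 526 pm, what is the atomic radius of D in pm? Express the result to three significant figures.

In an FCC lattice, atoms touch along the face diagonal, so √2·a = 4r.
r = √2·a/4 = 1.4142 × 526 / 4 = 186 pm.

186 pm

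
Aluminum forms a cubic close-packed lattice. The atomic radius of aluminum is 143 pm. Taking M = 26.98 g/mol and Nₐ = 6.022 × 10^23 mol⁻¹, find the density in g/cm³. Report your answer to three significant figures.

In an FCC lattice, atoms touch along the face diagonal, so √2·a = 4r, giving a = 404.5 pm = 4.045 × 10^-8 cm.
With Z = 4, ρ = Z·M/(N_A·a³) = 4 × 26.98 / (6.022 × 10²³ × 6.617 × 10^-23) = 2.708 g/cm³.

2.71 g/cm³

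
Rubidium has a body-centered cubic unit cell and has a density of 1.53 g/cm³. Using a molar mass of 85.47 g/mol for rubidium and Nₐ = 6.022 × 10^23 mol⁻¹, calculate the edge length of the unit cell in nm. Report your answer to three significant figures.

With Z = 2 atoms per BCC cell, a³ = Z·M/(N_A·ρ) = 2 × 85.47 / (6.022 × 10²³ × 1.530 g/cm³) = 1.855 × 10^-22 cm³.
a = (1.855 × 10^-22)^(1/3) = 5.703 × 10^-8 cm = 0.570 nm.

0.570 nm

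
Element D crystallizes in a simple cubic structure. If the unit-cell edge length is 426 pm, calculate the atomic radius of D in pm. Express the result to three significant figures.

213 pm

In a simple cubic lattice, atoms touch along the cell edge, so a = 2r.
r = a/2 = 426/2 = 213 pm.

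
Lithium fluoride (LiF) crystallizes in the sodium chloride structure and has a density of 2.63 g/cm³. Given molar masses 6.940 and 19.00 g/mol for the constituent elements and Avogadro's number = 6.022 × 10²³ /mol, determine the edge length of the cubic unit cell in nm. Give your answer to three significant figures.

M(LiF) = 25.94 g/mol; Z = 4 formula units per cell.
a³ = Z·M/(N_A·ρ) = 4 × 25.94 / (6.022 × 10²³ × 2.63) = 6.551 × 10^-23 cm³, so a = 4.031 × 10^-8 cm = 0.403 nm.

0.403 nm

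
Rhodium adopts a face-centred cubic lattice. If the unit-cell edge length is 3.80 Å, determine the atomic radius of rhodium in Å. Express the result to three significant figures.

In an FCC lattice, atoms touch along the face diagonal, so √2·a = 4r.
r = √2·a/4 = 1.4142 × 3.80 / 4 = 1.34 Å.

1.34 Å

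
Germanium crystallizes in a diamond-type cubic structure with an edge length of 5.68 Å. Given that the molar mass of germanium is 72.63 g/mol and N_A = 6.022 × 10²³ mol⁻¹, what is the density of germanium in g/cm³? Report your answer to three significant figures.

A diamond cubic unit cell contains Z = 8 atoms.
Cell volume: a³ = (5.68 Å)³ = (5.680 × 10^-8 cm)³ = 1.833 × 10^-22 cm³.
ρ = Z·M/(N_A·a³) = 8 × 72.63 / (6.022 × 10²³ × 1.833 × 10^-22) = 5.265 g/cm³.

5.27 g/cm³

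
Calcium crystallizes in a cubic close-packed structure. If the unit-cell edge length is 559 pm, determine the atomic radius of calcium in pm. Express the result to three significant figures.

198 pm

In an FCC lattice, atoms touch along the face diagonal, so √2·a = 4r.
r = √2·a/4 = 1.4142 × 559 / 4 = 198 pm.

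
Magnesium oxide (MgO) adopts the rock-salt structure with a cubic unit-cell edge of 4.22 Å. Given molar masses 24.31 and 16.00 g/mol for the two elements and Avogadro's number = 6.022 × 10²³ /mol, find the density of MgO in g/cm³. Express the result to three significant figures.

The rock-salt structure contains Z = 4 formula units per cell; M(MgO) = 24.31 + 16.00 = 40.31 g/mol.
a³ = (4.220 × 10^-8 cm)³ = 7.515 × 10^-23 cm³.
ρ = 4 × 40.31 / (6.022 × 10²³ × 7.515 × 10^-23) = 3.563 g/cm³.

3.56 g/cm³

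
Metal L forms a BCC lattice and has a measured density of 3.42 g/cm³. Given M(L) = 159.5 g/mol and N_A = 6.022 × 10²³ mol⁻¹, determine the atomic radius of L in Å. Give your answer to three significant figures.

2.33 Å

For a BCC cell (Z = 2), a³ = Z·M/(N_A·ρ) = 2 × 159.5 / (6.022 × 10²³ × 3.420) = 1.549 × 10^-22 cm³, so a = 5.370 × 10^-8 cm = 5.370 Å.
Atoms touch along the body diagonal, so √3·a = 4r, so r = 0.4330 × a = 2.33 Å.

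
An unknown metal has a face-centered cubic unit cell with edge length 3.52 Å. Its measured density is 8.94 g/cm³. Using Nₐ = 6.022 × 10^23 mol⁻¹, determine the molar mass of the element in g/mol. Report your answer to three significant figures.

An FCC cell has Z = 4 atoms; a = 3.520 × 10^-8 cm.
M = ρ·N_A·a³/Z = 8.94 × 6.022 × 10²³ × 4.361 × 10^-23 / 4 = 58.7 g/mol.

58.7 g/mol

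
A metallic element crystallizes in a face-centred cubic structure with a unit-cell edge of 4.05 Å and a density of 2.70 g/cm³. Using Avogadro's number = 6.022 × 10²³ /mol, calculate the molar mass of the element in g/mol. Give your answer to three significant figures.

27.0 g/mol

An FCC cell has Z = 4 atoms; a = 4.050 × 10^-8 cm.
M = ρ·N_A·a³/Z = 2.70 × 6.022 × 10²³ × 6.643 × 10^-23 / 4 = 27.0 g/mol.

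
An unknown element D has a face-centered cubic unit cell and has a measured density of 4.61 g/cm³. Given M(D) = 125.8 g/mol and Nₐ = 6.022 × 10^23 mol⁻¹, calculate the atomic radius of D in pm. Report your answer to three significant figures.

For an FCC cell (Z = 4), a³ = Z·M/(N_A·ρ) = 4 × 125.8 / (6.022 × 10²³ × 4.610) = 1.813 × 10^-22 cm³, so a = 5.659 × 10^-8 cm = 565.9 pm.
Atoms touch along the face diagonal, so √2·a = 4r, so r = 0.3536 × a = 200 pm.

200 pm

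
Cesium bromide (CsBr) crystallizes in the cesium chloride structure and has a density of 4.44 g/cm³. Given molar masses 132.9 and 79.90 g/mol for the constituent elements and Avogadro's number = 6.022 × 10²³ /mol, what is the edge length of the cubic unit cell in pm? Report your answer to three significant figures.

430 pm

M(CsBr) = 212.8 g/mol; Z = 1 formula unit per cell.
a³ = Z·M/(N_A·ρ) = 1 × 212.8 / (6.022 × 10²³ × 4.44) = 7.959 × 10^-23 cm³, so a = 4.301 × 10^-8 cm = 430 pm.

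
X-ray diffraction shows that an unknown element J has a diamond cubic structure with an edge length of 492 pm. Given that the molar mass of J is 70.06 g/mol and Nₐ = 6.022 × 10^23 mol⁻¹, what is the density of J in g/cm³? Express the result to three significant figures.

7.81 g/cm³

A diamond cubic unit cell contains Z = 8 atoms.
Cell volume: a³ = (492 pm)³ = (4.920 × 10^-8 cm)³ = 1.191 × 10^-22 cm³.
ρ = Z·M/(N_A·a³) = 8 × 70.06 / (6.022 × 10²³ × 1.191 × 10^-22) = 7.815 g/cm³.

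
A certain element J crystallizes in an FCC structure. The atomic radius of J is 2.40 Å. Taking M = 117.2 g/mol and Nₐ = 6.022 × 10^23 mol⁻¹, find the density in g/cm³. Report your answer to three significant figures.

2.49 g/cm³

In an FCC lattice, atoms touch along the face diagonal, so √2·a = 4r, giving a = 6.788 Å = 6.788 × 10^-8 cm.
With Z = 4, ρ = Z·M/(N_A·a³) = 4 × 117.2 / (6.022 × 10²³ × 3.128 × 10^-22) = 2.489 g/cm³.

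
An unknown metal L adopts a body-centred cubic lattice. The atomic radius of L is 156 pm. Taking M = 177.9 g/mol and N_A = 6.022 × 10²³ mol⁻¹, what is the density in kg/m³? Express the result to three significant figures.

In a BCC lattice, atoms touch along the body diagonal, so √3·a = 4r, giving a = 360.3 pm = 3.603 × 10^-8 cm.
With Z = 2, ρ = Z·M/(N_A·a³) = 2 × 177.9 / (6.022 × 10²³ × 4.676 × 10^-23) = 12.64 g/cm³ = 12600 kg/m³.

12600 kg/m³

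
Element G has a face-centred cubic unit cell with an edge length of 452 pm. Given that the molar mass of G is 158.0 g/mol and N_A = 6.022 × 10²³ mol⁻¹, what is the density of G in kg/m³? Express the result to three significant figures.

An FCC unit cell contains Z = 4 atoms.
Cell volume: a³ = (452 pm)³ = (4.520 × 10^-8 cm)³ = 9.235 × 10^-23 cm³.
ρ = Z·M/(N_A·a³) = 4 × 158.0 / (6.022 × 10²³ × 9.235 × 10^-23) = 11.36 g/cm³ = 11400 kg/m³.

11400 kg/m³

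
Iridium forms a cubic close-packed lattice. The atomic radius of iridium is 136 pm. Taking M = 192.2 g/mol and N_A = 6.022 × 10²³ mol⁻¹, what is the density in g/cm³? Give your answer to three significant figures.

22.4 g/cm³

In an FCC lattice, atoms touch along the face diagonal, so √2·a = 4r, giving a = 384.7 pm = 3.847 × 10^-8 cm.
With Z = 4, ρ = Z·M/(N_A·a³) = 4 × 192.2 / (6.022 × 10²³ × 5.692 × 10^-23) = 22.43 g/cm³.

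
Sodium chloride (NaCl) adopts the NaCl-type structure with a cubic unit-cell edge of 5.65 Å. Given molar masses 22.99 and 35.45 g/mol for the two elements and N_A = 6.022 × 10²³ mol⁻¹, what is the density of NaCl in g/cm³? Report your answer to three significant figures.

The NaCl-type structure contains Z = 4 formula units per cell; M(NaCl) = 22.99 + 35.45 = 58.44 g/mol.
a³ = (5.650 × 10^-8 cm)³ = 1.804 × 10^-22 cm³.
ρ = 4 × 58.44 / (6.022 × 10²³ × 1.804 × 10^-22) = 2.152 g/cm³.

2.15 g/cm³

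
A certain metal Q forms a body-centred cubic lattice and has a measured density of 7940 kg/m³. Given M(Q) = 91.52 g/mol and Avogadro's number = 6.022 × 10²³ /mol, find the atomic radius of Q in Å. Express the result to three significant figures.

For a BCC cell (Z = 2), a³ = Z·M/(N_A·ρ) = 2 × 91.52 / (6.022 × 10²³ × 7.940) = 3.828 × 10^-23 cm³, so a = 3.370 × 10^-8 cm = 3.370 Å.
Atoms touch along the body diagonal, so √3·a = 4r, so r = 0.4330 × a = 1.46 Å.

1.46 Å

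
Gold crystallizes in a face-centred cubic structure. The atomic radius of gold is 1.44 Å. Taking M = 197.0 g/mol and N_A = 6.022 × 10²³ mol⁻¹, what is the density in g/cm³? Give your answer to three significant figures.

19.4 g/cm³

In an FCC lattice, atoms touch along the face diagonal, so √2·a = 4r, giving a = 4.073 Å = 4.073 × 10^-8 cm.
With Z = 4, ρ = Z·M/(N_A·a³) = 4 × 197.0 / (6.022 × 10²³ × 6.757 × 10^-23) = 19.37 g/cm³.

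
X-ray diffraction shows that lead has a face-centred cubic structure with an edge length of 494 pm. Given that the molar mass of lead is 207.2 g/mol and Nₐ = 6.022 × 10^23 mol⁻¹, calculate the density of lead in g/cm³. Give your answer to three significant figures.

An FCC unit cell contains Z = 4 atoms.
Cell volume: a³ = (494 pm)³ = (4.940 × 10^-8 cm)³ = 1.206 × 10^-22 cm³.
ρ = Z·M/(N_A·a³) = 4 × 207.2 / (6.022 × 10²³ × 1.206 × 10^-22) = 11.42 g/cm³.

11.4 g/cm³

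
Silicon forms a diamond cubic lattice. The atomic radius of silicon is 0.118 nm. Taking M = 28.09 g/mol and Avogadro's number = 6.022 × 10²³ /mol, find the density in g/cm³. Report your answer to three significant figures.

In a diamond cubic lattice, nearest neighbors lie along the body diagonal with √3·a = 8r, giving a = 0.5450 nm = 5.450 × 10^-8 cm.
With Z = 8, ρ = Z·M/(N_A·a³) = 8 × 28.09 / (6.022 × 10²³ × 1.619 × 10^-22) = 2.305 g/cm³.

2.30 g/cm³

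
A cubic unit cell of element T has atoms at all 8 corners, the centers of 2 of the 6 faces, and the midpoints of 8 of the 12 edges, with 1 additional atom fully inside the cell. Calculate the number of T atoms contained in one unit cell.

5

Corner atoms are shared by 8 cells (1/8 each), face atoms by 2 (1/2 each), edge atoms by 4 (1/4 each), interior atoms are unshared.
Net atoms = 8 × 1/8 + 2 × 1/2 + 8 × 1/4 + 1 = 1 + 1 + 2 + 1 = 5.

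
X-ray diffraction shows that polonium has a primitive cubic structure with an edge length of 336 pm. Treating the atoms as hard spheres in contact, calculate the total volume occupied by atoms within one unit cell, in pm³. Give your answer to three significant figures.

1.99 × 10^7 pm³

In a simple cubic lattice atoms touch along the cell edge, so a = 2r, so r = 0.5000a = 168.0 pm.
V_atoms = Z × (4/3)πr³ = 1 × (4/3)π × (168.0)³ = 1.99 × 10^7 pm³.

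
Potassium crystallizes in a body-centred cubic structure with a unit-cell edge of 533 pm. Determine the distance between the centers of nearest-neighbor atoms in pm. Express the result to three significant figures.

462 pm

In a BCC structure, atoms touch along the body diagonal, so √3·a = 4r; the nearest-neighbor distance equals 2r = 0.8660·a.
d = 0.8660 × 533 = 462 pm.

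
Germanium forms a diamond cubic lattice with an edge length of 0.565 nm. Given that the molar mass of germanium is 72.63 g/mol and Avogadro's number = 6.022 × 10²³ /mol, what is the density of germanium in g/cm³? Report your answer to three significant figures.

A diamond cubic unit cell contains Z = 8 atoms.
Cell volume: a³ = (0.565 nm)³ = (5.650 × 10^-8 cm)³ = 1.804 × 10^-22 cm³.
ρ = Z·M/(N_A·a³) = 8 × 72.63 / (6.022 × 10²³ × 1.804 × 10^-22) = 5.350 g/cm³.

5.35 g/cm³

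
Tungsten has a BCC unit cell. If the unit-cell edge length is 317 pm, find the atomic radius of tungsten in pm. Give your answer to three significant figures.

137 pm

In a BCC lattice, atoms touch along the body diagonal, so √3·a = 4r.
r = √3·a/4 = 1.7321 × 317 / 4 = 137 pm.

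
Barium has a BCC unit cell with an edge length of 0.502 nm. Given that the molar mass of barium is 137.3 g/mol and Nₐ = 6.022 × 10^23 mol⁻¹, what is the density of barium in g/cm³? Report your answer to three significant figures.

3.60 g/cm³

A BCC unit cell contains Z = 2 atoms.
Cell volume: a³ = (0.502 nm)³ = (5.020 × 10^-8 cm)³ = 1.265 × 10^-22 cm³.
ρ = Z·M/(N_A·a³) = 2 × 137.3 / (6.022 × 10²³ × 1.265 × 10^-22) = 3.605 g/cm³.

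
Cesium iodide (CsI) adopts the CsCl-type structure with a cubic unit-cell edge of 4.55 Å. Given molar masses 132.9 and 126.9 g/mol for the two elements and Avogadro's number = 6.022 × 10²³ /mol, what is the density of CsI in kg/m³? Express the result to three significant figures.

4580 kg/m³

The CsCl-type structure contains Z = 1 formula unit per cell; M(CsI) = 132.9 + 126.9 = 259.8 g/mol.
a³ = (4.550 × 10^-8 cm)³ = 9.420 × 10^-23 cm³.
ρ = 1 × 259.8 / (6.022 × 10²³ × 9.420 × 10^-23) = 4.580 g/cm³ = 4580 kg/m³.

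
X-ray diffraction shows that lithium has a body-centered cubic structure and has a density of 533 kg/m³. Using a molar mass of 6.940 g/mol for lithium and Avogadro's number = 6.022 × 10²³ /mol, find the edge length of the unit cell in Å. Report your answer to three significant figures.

With Z = 2 atoms per BCC cell, a³ = Z·M/(N_A·ρ) = 2 × 6.940 / (6.022 × 10²³ × 0.5330 g/cm³) = 4.324 × 10^-23 cm³.
a = (4.324 × 10^-23)^(1/3) = 3.510 × 10^-8 cm = 3.51 Å.

3.51 Å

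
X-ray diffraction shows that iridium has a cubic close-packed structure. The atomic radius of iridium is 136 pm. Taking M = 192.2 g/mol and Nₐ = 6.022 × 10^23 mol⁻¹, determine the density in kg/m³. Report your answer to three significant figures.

In an FCC lattice, atoms touch along the face diagonal, so √2·a = 4r, giving a = 384.7 pm = 3.847 × 10^-8 cm.
With Z = 4, ρ = Z·M/(N_A·a³) = 4 × 192.2 / (6.022 × 10²³ × 5.692 × 10^-23) = 22.43 g/cm³ = 22400 kg/m³.

22400 kg/m³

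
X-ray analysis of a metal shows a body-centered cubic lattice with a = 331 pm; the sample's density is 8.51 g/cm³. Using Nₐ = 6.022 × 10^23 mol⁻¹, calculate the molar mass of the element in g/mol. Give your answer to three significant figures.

92.9 g/mol

A BCC cell has Z = 2 atoms; a = 3.310 × 10^-8 cm.
M = ρ·N_A·a³/Z = 8.51 × 6.022 × 10²³ × 3.626 × 10^-23 / 2 = 92.9 g/mol.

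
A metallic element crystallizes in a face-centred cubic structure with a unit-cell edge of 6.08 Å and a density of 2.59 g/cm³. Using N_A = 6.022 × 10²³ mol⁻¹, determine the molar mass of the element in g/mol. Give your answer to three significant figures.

An FCC cell has Z = 4 atoms; a = 6.080 × 10^-8 cm.
M = ρ·N_A·a³/Z = 2.59 × 6.022 × 10²³ × 2.248 × 10^-22 / 4 = 87.6 g/mol.

87.6 g/mol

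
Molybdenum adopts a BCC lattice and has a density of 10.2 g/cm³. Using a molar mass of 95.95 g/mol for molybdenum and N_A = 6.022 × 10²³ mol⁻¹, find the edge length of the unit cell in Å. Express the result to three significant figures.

3.15 Å

With Z = 2 atoms per BCC cell, a³ = Z·M/(N_A·ρ) = 2 × 95.95 / (6.022 × 10²³ × 10.20 g/cm³) = 3.124 × 10^-23 cm³.
a = (3.124 × 10^-23)^(1/3) = 3.150 × 10^-8 cm = 3.15 Å.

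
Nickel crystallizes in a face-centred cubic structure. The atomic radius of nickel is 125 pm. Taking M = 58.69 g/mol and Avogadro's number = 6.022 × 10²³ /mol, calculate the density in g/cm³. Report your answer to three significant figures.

In an FCC lattice, atoms touch along the face diagonal, so √2·a = 4r, giving a = 353.6 pm = 3.536 × 10^-8 cm.
With Z = 4, ρ = Z·M/(N_A·a³) = 4 × 58.69 / (6.022 × 10²³ × 4.419 × 10^-23) = 8.821 g/cm³.

8.82 g/cm³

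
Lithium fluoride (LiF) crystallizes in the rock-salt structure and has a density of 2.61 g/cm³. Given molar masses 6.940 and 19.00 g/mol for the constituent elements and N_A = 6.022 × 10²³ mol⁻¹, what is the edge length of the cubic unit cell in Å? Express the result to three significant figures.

4.04 Å

M(LiF) = 25.94 g/mol; Z = 4 formula units per cell.
a³ = Z·M/(N_A·ρ) = 4 × 25.94 / (6.022 × 10²³ × 2.61) = 6.602 × 10^-23 cm³, so a = 4.042 × 10^-8 cm = 4.04 Å.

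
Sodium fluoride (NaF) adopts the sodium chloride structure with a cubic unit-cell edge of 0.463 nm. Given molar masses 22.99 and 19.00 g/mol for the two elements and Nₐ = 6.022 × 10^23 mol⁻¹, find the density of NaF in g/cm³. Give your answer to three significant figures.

2.81 g/cm³

The sodium chloride structure contains Z = 4 formula units per cell; M(NaF) = 22.99 + 19.00 = 41.99 g/mol.
a³ = (4.630 × 10^-8 cm)³ = 9.925 × 10^-23 cm³.
ρ = 4 × 41.99 / (6.022 × 10²³ × 9.925 × 10^-23) = 2.810 g/cm³.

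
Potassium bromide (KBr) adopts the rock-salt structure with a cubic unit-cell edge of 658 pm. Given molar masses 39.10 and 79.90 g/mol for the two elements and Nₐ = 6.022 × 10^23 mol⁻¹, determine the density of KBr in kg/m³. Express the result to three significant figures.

The rock-salt structure contains Z = 4 formula units per cell; M(KBr) = 39.10 + 79.90 = 119.0 g/mol.
a³ = (6.580 × 10^-8 cm)³ = 2.849 × 10^-22 cm³.
ρ = 4 × 119.0 / (6.022 × 10²³ × 2.849 × 10^-22) = 2.775 g/cm³ = 2770 kg/m³.

2770 kg/m³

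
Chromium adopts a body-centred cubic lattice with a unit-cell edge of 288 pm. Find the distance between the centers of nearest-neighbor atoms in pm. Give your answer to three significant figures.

249 pm

In a BCC structure, atoms touch along the body diagonal, so √3·a = 4r; the nearest-neighbor distance equals 2r = 0.8660·a.
d = 0.8660 × 288 = 249 pm.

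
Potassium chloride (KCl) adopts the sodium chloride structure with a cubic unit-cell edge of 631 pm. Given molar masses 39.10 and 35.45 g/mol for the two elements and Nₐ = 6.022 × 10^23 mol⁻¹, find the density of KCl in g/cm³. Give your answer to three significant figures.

The sodium chloride structure contains Z = 4 formula units per cell; M(KCl) = 39.10 + 35.45 = 74.55 g/mol.
a³ = (6.310 × 10^-8 cm)³ = 2.512 × 10^-22 cm³.
ρ = 4 × 74.55 / (6.022 × 10²³ × 2.512 × 10^-22) = 1.971 g/cm³.

1.97 g/cm³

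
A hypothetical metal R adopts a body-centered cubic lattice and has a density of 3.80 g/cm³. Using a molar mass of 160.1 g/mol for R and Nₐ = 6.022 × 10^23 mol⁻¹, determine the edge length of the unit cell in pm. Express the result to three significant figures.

With Z = 2 atoms per BCC cell, a³ = Z·M/(N_A·ρ) = 2 × 160.1 / (6.022 × 10²³ × 3.800 g/cm³) = 1.399 × 10^-22 cm³.
a = (1.399 × 10^-22)^(1/3) = 5.192 × 10^-8 cm = 519 pm.

519 pm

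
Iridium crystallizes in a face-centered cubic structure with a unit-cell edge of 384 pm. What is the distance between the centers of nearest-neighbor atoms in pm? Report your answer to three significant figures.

272 pm

In an FCC structure, atoms touch along the face diagonal, so √2·a = 4r; the nearest-neighbor distance equals 2r = 0.7071·a.
d = 0.7071 × 384 = 272 pm.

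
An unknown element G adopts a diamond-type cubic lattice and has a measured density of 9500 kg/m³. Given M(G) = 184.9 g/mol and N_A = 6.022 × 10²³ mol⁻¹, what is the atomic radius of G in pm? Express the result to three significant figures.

138 pm

For a diamond cubic cell (Z = 8), a³ = Z·M/(N_A·ρ) = 8 × 184.9 / (6.022 × 10²³ × 9.500) = 2.586 × 10^-22 cm³, so a = 6.371 × 10^-8 cm = 637.1 pm.
Nearest neighbors lie along the body diagonal with √3·a = 8r, so r = 0.2165 × a = 138 pm.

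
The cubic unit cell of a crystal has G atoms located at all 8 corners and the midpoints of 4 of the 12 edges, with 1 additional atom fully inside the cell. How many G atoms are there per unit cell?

3

Corner atoms are shared by 8 cells (1/8 each), edge atoms by 4 (1/4 each), interior atoms are unshared.
Net atoms = 8 × 1/8 + 4 × 1/4 + 1 = 1 + 1 + 1 = 3.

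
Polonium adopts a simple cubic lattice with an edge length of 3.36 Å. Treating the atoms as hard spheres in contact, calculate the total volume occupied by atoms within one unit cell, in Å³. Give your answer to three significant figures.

19.9 Å³

In a simple cubic lattice atoms touch along the cell edge, so a = 2r, so r = 0.5000a = 1.680 Å.
V_atoms = Z × (4/3)πr³ = 1 × (4/3)π × (1.680)³ = 19.9 Å³.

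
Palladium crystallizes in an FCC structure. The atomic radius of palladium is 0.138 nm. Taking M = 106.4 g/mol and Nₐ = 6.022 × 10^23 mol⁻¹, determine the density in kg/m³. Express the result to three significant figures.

11900 kg/m³

In an FCC lattice, atoms touch along the face diagonal, so √2·a = 4r, giving a = 0.3903 nm = 3.903 × 10^-8 cm.
With Z = 4, ρ = Z·M/(N_A·a³) = 4 × 106.4 / (6.022 × 10²³ × 5.947 × 10^-23) = 11.88 g/cm³ = 11900 kg/m³.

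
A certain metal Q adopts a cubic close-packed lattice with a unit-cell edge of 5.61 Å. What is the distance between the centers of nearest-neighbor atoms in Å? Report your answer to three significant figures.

In an FCC structure, atoms touch along the face diagonal, so √2·a = 4r; the nearest-neighbor distance equals 2r = 0.7071·a.
d = 0.7071 × 5.61 = 3.97 Å.

3.97 Å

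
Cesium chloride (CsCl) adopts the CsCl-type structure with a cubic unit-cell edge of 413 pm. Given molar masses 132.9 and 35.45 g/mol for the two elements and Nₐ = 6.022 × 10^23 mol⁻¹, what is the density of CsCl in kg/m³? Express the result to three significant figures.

The CsCl-type structure contains Z = 1 formula unit per cell; M(CsCl) = 132.9 + 35.45 = 168.35 g/mol.
a³ = (4.130 × 10^-8 cm)³ = 7.044 × 10^-23 cm³.
ρ = 1 × 168.35 / (6.022 × 10²³ × 7.044 × 10^-23) = 3.968 g/cm³ = 3970 kg/m³.

3970 kg/m³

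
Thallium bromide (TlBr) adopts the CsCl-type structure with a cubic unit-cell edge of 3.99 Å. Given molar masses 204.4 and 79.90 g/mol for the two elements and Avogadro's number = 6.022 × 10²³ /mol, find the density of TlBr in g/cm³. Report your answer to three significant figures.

7.43 g/cm³

The CsCl-type structure contains Z = 1 formula unit per cell; M(TlBr) = 204.4 + 79.90 = 284.3 g/mol.
a³ = (3.990 × 10^-8 cm)³ = 6.352 × 10^-23 cm³.
ρ = 1 × 284.3 / (6.022 × 10²³ × 6.352 × 10^-23) = 7.432 g/cm³.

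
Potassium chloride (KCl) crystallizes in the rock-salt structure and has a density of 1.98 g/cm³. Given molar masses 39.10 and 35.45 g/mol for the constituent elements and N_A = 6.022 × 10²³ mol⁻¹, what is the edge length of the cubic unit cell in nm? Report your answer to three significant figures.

M(KCl) = 74.55 g/mol; Z = 4 formula units per cell.
a³ = Z·M/(N_A·ρ) = 4 × 74.55 / (6.022 × 10²³ × 1.98) = 2.501 × 10^-22 cm³, so a = 6.300 × 10^-8 cm = 0.630 nm.

0.630 nm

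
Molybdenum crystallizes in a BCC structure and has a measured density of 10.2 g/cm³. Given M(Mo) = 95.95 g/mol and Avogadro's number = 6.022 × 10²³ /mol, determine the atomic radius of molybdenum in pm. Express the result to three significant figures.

136 pm

For a BCC cell (Z = 2), a³ = Z·M/(N_A·ρ) = 2 × 95.95 / (6.022 × 10²³ × 10.20) = 3.124 × 10^-23 cm³, so a = 3.150 × 10^-8 cm = 315.0 pm.
Atoms touch along the body diagonal, so √3·a = 4r, so r = 0.4330 × a = 136 pm.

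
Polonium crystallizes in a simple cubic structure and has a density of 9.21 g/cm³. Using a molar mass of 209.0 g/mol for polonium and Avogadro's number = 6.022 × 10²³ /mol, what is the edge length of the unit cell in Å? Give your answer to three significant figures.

3.35 Å

With Z = 1 atom per simple cubic cell, a³ = Z·M/(N_A·ρ) = 1 × 209.0 / (6.022 × 10²³ × 9.210 g/cm³) = 3.768 × 10^-23 cm³.
a = (3.768 × 10^-23)^(1/3) = 3.353 × 10^-8 cm = 3.35 Å.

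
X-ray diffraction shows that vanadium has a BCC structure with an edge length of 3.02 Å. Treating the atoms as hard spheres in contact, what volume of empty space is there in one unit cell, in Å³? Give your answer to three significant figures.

8.81 Å³

In a BCC lattice atoms touch along the body diagonal, so √3·a = 4r, so r = 0.4330a = 1.308 Å.
V_cell = a³ = 27.54 Å³; V_atoms = 2 × (4/3)πr³ = 18.73 Å³.
Empty space = 27.54 − 18.73 = 8.81 Å³.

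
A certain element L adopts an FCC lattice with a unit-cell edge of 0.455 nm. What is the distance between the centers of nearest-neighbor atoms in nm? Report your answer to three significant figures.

0.322 nm

In an FCC structure, atoms touch along the face diagonal, so √2·a = 4r; the nearest-neighbor distance equals 2r = 0.7071·a.
d = 0.7071 × 0.455 = 0.322 nm.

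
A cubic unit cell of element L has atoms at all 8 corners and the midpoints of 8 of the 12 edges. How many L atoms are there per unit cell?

Corner atoms are shared by 8 cells (1/8 each), edge atoms by 4 (1/4 each).
Net atoms = 8 × 1/8 + 8 × 1/4 = 1 + 2 = 3.

3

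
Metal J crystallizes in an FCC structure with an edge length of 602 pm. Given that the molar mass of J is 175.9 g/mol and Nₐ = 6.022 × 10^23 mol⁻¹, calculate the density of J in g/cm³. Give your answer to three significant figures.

An FCC unit cell contains Z = 4 atoms.
Cell volume: a³ = (602 pm)³ = (6.020 × 10^-8 cm)³ = 2.182 × 10^-22 cm³.
ρ = Z·M/(N_A·a³) = 4 × 175.9 / (6.022 × 10²³ × 2.182 × 10^-22) = 5.355 g/cm³.

5.36 g/cm³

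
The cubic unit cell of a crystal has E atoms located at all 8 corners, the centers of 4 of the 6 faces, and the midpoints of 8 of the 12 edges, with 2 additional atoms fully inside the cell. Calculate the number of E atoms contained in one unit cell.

Corner atoms are shared by 8 cells (1/8 each), face atoms by 2 (1/2 each), edge atoms by 4 (1/4 each), interior atoms are unshared.
Net atoms = 8 × 1/8 + 4 × 1/2 + 8 × 1/4 + 2 = 1 + 2 + 2 + 2 = 7.

7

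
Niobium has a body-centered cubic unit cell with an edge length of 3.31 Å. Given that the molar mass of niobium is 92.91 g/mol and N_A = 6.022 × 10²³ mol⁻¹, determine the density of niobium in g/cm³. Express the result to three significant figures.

8.51 g/cm³

A BCC unit cell contains Z = 2 atoms.
Cell volume: a³ = (3.31 Å)³ = (3.310 × 10^-8 cm)³ = 3.626 × 10^-23 cm³.
ρ = Z·M/(N_A·a³) = 2 × 92.91 / (6.022 × 10²³ × 3.626 × 10^-23) = 8.509 g/cm³.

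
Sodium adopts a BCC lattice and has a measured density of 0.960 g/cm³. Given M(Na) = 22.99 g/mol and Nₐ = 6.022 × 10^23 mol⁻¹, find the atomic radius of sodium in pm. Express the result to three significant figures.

For a BCC cell (Z = 2), a³ = Z·M/(N_A·ρ) = 2 × 22.99 / (6.022 × 10²³ × 0.9600) = 7.953 × 10^-23 cm³, so a = 4.301 × 10^-8 cm = 430.1 pm.
Atoms touch along the body diagonal, so √3·a = 4r, so r = 0.4330 × a = 186 pm.

186 pm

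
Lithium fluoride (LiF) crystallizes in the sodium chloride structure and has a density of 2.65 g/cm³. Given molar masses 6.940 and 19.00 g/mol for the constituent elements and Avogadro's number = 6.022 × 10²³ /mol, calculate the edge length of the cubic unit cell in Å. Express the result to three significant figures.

4.02 Å

M(LiF) = 25.94 g/mol; Z = 4 formula units per cell.
a³ = Z·M/(N_A·ρ) = 4 × 25.94 / (6.022 × 10²³ × 2.65) = 6.502 × 10^-23 cm³, so a = 4.021 × 10^-8 cm = 4.02 Å.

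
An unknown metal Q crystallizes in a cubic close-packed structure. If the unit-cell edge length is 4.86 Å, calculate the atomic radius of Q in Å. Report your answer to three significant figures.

In an FCC lattice, atoms touch along the face diagonal, so √2·a = 4r.
r = √2·a/4 = 1.4142 × 4.86 / 4 = 1.72 Å.

1.72 Å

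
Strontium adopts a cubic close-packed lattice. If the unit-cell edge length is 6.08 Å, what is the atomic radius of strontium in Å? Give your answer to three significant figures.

2.15 Å

In an FCC lattice, atoms touch along the face diagonal, so √2·a = 4r.
r = √2·a/4 = 1.4142 × 6.08 / 4 = 2.15 Å.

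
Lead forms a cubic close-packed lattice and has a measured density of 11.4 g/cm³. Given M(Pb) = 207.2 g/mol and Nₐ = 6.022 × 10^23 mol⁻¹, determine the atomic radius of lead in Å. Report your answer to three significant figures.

For an FCC cell (Z = 4), a³ = Z·M/(N_A·ρ) = 4 × 207.2 / (6.022 × 10²³ × 11.40) = 1.207 × 10^-22 cm³, so a = 4.942 × 10^-8 cm = 4.942 Å.
Atoms touch along the face diagonal, so √2·a = 4r, so r = 0.3536 × a = 1.75 Å.

1.75 Å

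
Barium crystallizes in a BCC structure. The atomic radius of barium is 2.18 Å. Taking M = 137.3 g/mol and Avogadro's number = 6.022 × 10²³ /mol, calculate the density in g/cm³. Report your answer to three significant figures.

In a BCC lattice, atoms touch along the body diagonal, so √3·a = 4r, giving a = 5.034 Å = 5.034 × 10^-8 cm.
With Z = 2, ρ = Z·M/(N_A·a³) = 2 × 137.3 / (6.022 × 10²³ × 1.276 × 10^-22) = 3.573 g/cm³.

3.57 g/cm³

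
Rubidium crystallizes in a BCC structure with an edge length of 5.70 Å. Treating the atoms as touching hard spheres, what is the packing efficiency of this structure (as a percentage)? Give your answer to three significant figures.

In a BCC lattice atoms touch along the body diagonal, so √3·a = 4r, so r = 0.4330a = 2.468 Å.
Packing fraction = Z·(4/3)πr³ / a³ = 2 × (4/3)π × (2.468)³ / (5.70)³ = 0.6802 = 68.0%.

68.0%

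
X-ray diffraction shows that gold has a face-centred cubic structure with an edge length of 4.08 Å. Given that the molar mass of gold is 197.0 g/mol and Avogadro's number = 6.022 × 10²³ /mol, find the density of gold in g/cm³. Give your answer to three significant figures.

19.3 g/cm³

An FCC unit cell contains Z = 4 atoms.
Cell volume: a³ = (4.08 Å)³ = (4.080 × 10^-8 cm)³ = 6.792 × 10^-23 cm³.
ρ = Z·M/(N_A·a³) = 4 × 197.0 / (6.022 × 10²³ × 6.792 × 10^-23) = 19.27 g/cm³.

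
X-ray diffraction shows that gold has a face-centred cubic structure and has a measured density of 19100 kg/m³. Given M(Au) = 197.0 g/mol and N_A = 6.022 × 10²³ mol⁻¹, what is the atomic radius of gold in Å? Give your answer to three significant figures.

1.45 Å

For an FCC cell (Z = 4), a³ = Z·M/(N_A·ρ) = 4 × 197.0 / (6.022 × 10²³ × 19.10) = 6.851 × 10^-23 cm³, so a = 4.092 × 10^-8 cm = 4.092 Å.
Atoms touch along the face diagonal, so √2·a = 4r, so r = 0.3536 × a = 1.45 Å.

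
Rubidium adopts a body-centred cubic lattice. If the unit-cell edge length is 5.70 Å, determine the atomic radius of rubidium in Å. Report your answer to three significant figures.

2.47 Å

In a BCC lattice, atoms touch along the body diagonal, so √3·a = 4r.
r = √3·a/4 = 1.7321 × 5.70 / 4 = 2.47 Å.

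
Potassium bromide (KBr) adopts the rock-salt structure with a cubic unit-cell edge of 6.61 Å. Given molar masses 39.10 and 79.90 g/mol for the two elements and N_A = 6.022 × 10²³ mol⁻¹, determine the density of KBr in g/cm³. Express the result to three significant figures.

The rock-salt structure contains Z = 4 formula units per cell; M(KBr) = 39.10 + 79.90 = 119.0 g/mol.
a³ = (6.610 × 10^-8 cm)³ = 2.888 × 10^-22 cm³.
ρ = 4 × 119.0 / (6.022 × 10²³ × 2.888 × 10^-22) = 2.737 g/cm³.

2.74 g/cm³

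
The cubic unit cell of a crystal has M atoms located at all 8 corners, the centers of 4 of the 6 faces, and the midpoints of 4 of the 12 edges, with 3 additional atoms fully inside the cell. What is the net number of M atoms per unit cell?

7

Corner atoms are shared by 8 cells (1/8 each), face atoms by 2 (1/2 each), edge atoms by 4 (1/4 each), interior atoms are unshared.
Net atoms = 8 × 1/8 + 4 × 1/2 + 4 × 1/4 + 3 = 1 + 2 + 1 + 3 = 7.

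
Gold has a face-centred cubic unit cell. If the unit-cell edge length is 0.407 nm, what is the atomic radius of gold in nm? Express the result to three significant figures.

0.144 nm

In an FCC lattice, atoms touch along the face diagonal, so √2·a = 4r.
r = √2·a/4 = 1.4142 × 0.407 / 4 = 0.144 nm.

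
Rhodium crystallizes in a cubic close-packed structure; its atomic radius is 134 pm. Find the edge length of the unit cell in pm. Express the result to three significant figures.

379 pm

In an FCC lattice, atoms touch along the face diagonal, so √2·a = 4r.
a = 4r/√2 = 4 × 134 / 1.4142 = 379 pm.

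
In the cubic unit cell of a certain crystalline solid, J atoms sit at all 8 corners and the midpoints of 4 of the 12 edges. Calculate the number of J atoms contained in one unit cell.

Corner atoms are shared by 8 cells (1/8 each), edge atoms by 4 (1/4 each).
Net atoms = 8 × 1/8 + 4 × 1/4 = 1 + 1 = 2.

2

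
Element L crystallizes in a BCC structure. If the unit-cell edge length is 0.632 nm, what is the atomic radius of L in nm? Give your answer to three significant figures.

In a BCC lattice, atoms touch along the body diagonal, so √3·a = 4r.
r = √3·a/4 = 1.7321 × 0.632 / 4 = 0.274 nm.

0.274 nm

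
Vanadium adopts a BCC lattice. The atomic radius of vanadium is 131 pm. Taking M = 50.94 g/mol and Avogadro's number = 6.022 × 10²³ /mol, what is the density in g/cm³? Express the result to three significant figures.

In a BCC lattice, atoms touch along the body diagonal, so √3·a = 4r, giving a = 302.5 pm = 3.025 × 10^-8 cm.
With Z = 2, ρ = Z·M/(N_A·a³) = 2 × 50.94 / (6.022 × 10²³ × 2.769 × 10^-23) = 6.110 g/cm³.

6.11 g/cm³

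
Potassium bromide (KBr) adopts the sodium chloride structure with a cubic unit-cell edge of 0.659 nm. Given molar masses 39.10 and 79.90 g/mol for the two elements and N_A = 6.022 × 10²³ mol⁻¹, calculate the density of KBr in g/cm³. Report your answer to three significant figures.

2.76 g/cm³

The sodium chloride structure contains Z = 4 formula units per cell; M(KBr) = 39.10 + 79.90 = 119.0 g/mol.
a³ = (6.590 × 10^-8 cm)³ = 2.862 × 10^-22 cm³.
ρ = 4 × 119.0 / (6.022 × 10²³ × 2.862 × 10^-22) = 2.762 g/cm³.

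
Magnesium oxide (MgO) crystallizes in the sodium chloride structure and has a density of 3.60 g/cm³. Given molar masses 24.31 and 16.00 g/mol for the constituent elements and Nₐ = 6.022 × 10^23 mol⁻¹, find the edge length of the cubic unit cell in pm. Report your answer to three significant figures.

421 pm

M(MgO) = 40.31 g/mol; Z = 4 formula units per cell.
a³ = Z·M/(N_A·ρ) = 4 × 40.31 / (6.022 × 10²³ × 3.60) = 7.438 × 10^-23 cm³, so a = 4.205 × 10^-8 cm = 421 pm.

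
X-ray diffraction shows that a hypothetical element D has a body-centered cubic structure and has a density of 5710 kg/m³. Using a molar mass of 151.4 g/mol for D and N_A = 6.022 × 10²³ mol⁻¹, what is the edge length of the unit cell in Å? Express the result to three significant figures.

With Z = 2 atoms per BCC cell, a³ = Z·M/(N_A·ρ) = 2 × 151.4 / (6.022 × 10²³ × 5.710 g/cm³) = 8.806 × 10^-23 cm³.
a = (8.806 × 10^-23)^(1/3) = 4.449 × 10^-8 cm = 4.45 Å.

4.45 Å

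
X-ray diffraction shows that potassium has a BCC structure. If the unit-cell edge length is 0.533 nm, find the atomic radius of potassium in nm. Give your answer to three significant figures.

0.231 nm

In a BCC lattice, atoms touch along the body diagonal, so √3·a = 4r.
r = √3·a/4 = 1.7321 × 0.533 / 4 = 0.231 nm.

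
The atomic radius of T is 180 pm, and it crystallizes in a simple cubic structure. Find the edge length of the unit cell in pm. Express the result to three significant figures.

In a simple cubic lattice, atoms touch along the cell edge, so a = 2r.
a = 2r = 2 × 180 = 360 pm.

360 pm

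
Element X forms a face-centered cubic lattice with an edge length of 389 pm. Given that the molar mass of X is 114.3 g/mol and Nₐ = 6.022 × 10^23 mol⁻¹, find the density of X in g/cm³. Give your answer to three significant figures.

An FCC unit cell contains Z = 4 atoms.
Cell volume: a³ = (389 pm)³ = (3.890 × 10^-8 cm)³ = 5.886 × 10^-23 cm³.
ρ = Z·M/(N_A·a³) = 4 × 114.3 / (6.022 × 10²³ × 5.886 × 10^-23) = 12.90 g/cm³.

12.9 g/cm³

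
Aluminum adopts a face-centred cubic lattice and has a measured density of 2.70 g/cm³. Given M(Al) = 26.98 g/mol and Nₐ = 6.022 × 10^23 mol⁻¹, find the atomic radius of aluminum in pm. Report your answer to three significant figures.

For an FCC cell (Z = 4), a³ = Z·M/(N_A·ρ) = 4 × 26.98 / (6.022 × 10²³ × 2.700) = 6.637 × 10^-23 cm³, so a = 4.049 × 10^-8 cm = 404.9 pm.
Atoms touch along the face diagonal, so √2·a = 4r, so r = 0.3536 × a = 143 pm.

143 pm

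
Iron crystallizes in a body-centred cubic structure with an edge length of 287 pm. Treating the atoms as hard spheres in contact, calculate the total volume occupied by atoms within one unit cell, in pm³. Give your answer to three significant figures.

In a BCC lattice atoms touch along the body diagonal, so √3·a = 4r, so r = 0.4330a = 124.3 pm.
V_atoms = Z × (4/3)πr³ = 2 × (4/3)π × (124.3)³ = 1.61 × 10^7 pm³.

1.61 × 10^7 pm³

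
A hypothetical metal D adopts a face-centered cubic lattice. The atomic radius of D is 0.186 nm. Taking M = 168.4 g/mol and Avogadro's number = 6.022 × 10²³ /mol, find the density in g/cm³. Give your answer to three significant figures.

7.68 g/cm³

In an FCC lattice, atoms touch along the face diagonal, so √2·a = 4r, giving a = 0.5261 nm = 5.261 × 10^-8 cm.
With Z = 4, ρ = Z·M/(N_A·a³) = 4 × 168.4 / (6.022 × 10²³ × 1.456 × 10^-22) = 7.682 g/cm³.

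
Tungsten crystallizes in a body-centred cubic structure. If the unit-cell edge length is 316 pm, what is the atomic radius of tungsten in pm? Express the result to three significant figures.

In a BCC lattice, atoms touch along the body diagonal, so √3·a = 4r.
r = √3·a/4 = 1.7321 × 316 / 4 = 137 pm.

137 pm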